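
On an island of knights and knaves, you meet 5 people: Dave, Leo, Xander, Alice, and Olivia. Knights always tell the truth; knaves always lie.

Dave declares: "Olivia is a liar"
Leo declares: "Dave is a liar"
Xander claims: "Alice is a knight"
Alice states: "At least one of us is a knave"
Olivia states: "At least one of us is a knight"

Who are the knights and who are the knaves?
Dave is a knave.
Leo is a knight.
Xander is a knight.
Alice is a knight.
Olivia is a knight.

Verification:
- Dave (knave) says "Olivia is a liar" - this is FALSE (a lie) because Olivia is a knight.
- Leo (knight) says "Dave is a liar" - this is TRUE because Dave is a knave.
- Xander (knight) says "Alice is a knight" - this is TRUE because Alice is a knight.
- Alice (knight) says "At least one of us is a knave" - this is TRUE because Dave is a knave.
- Olivia (knight) says "At least one of us is a knight" - this is TRUE because Leo, Xander, Alice, and Olivia are knights.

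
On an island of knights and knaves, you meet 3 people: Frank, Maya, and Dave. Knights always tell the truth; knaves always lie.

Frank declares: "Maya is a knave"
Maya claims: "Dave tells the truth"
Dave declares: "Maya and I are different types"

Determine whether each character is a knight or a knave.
Frank is a knight.
Maya is a knave.
Dave is a knave.

Verification:
- Frank (knight) says "Maya is a knave" - this is TRUE because Maya is a knave.
- Maya (knave) says "Dave tells the truth" - this is FALSE (a lie) because Dave is a knave.
- Dave (knave) says "Maya and I are different types" - this is FALSE (a lie) because Dave is a knave and Maya is a knave.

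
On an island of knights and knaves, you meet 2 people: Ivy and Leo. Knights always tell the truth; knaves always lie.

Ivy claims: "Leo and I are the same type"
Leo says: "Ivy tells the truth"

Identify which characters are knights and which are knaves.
Ivy is a knight.
Leo is a knight.

Verification:
- Ivy (knight) says "Leo and I are the same type" - this is TRUE because Ivy is a knight and Leo is a knight.
- Leo (knight) says "Ivy tells the truth" - this is TRUE because Ivy is a knight.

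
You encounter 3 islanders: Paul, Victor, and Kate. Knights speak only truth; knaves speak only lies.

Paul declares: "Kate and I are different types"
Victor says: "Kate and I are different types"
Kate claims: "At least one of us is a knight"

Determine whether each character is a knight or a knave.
Paul is a knave.
Victor is a knave.
Kate is a knave.

Verification:
- Paul (knave) says "Kate and I are different types" - this is FALSE (a lie) because Paul is a knave and Kate is a knave.
- Victor (knave) says "Kate and I are different types" - this is FALSE (a lie) because Victor is a knave and Kate is a knave.
- Kate (knave) says "At least one of us is a knight" - this is FALSE (a lie) because no one is a knight.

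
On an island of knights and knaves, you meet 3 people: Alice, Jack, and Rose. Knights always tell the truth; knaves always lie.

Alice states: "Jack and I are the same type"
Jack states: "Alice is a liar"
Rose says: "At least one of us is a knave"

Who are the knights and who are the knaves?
Alice is a knave.
Jack is a knight.
Rose is a knight.

Verification:
- Alice (knave) says "Jack and I are the same type" - this is FALSE (a lie) because Alice is a knave and Jack is a knight.
- Jack (knight) says "Alice is a liar" - this is TRUE because Alice is a knave.
- Rose (knight) says "At least one of us is a knave" - this is TRUE because Alice is a knave.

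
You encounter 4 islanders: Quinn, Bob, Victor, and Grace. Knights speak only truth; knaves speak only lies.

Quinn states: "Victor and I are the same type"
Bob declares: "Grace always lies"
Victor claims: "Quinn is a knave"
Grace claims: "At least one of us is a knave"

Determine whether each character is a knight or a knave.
Quinn is a knave.
Bob is a knave.
Victor is a knight.
Grace is a knight.

Verification:
- Quinn (knave) says "Victor and I are the same type" - this is FALSE (a lie) because Quinn is a knave and Victor is a knight.
- Bob (knave) says "Grace always lies" - this is FALSE (a lie) because Grace is a knight.
- Victor (knight) says "Quinn is a knave" - this is TRUE because Quinn is a knave.
- Grace (knight) says "At least one of us is a knave" - this is TRUE because Quinn and Bob are knaves.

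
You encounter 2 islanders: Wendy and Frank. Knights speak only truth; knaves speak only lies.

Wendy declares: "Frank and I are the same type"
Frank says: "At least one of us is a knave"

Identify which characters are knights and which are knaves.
Wendy is a knave.
Frank is a knight.

Verification:
- Wendy (knave) says "Frank and I are the same type" - this is FALSE (a lie) because Wendy is a knave and Frank is a knight.
- Frank (knight) says "At least one of us is a knave" - this is TRUE because Wendy is a knave.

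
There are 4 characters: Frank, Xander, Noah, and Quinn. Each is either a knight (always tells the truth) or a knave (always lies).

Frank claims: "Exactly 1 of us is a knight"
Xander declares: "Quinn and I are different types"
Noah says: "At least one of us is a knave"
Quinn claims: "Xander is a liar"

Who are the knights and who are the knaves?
Frank is a knave.
Xander is a knight.
Noah is a knight.
Quinn is a knave.

Verification:
- Frank (knave) says "Exactly 1 of us is a knight" - this is FALSE (a lie) because there are 2 knights.
- Xander (knight) says "Quinn and I are different types" - this is TRUE because Xander is a knight and Quinn is a knave.
- Noah (knight) says "At least one of us is a knave" - this is TRUE because Frank and Quinn are knaves.
- Quinn (knave) says "Xander is a liar" - this is FALSE (a lie) because Xander is a knight.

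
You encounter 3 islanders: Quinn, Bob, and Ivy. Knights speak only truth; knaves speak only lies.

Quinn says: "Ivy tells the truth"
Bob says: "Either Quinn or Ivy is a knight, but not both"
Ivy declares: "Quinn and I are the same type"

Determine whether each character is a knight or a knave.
Quinn is a knight.
Bob is a knave.
Ivy is a knight.

Verification:
- Quinn (knight) says "Ivy tells the truth" - this is TRUE because Ivy is a knight.
- Bob (knave) says "Either Quinn or Ivy is a knight, but not both" - this is FALSE (a lie) because Quinn is a knight and Ivy is a knight.
- Ivy (knight) says "Quinn and I are the same type" - this is TRUE because Ivy is a knight and Quinn is a knight.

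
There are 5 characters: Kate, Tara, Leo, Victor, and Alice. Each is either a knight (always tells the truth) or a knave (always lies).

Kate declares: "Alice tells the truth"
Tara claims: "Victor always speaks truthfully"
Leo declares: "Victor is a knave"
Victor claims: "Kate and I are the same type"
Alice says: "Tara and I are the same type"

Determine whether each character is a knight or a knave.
Kate is a knight.
Tara is a knight.
Leo is a knave.
Victor is a knight.
Alice is a knight.

Verification:
- Kate (knight) says "Alice tells the truth" - this is TRUE because Alice is a knight.
- Tara (knight) says "Victor always speaks truthfully" - this is TRUE because Victor is a knight.
- Leo (knave) says "Victor is a knave" - this is FALSE (a lie) because Victor is a knight.
- Victor (knight) says "Kate and I are the same type" - this is TRUE because Victor is a knight and Kate is a knight.
- Alice (knight) says "Tara and I are the same type" - this is TRUE because Alice is a knight and Tara is a knight.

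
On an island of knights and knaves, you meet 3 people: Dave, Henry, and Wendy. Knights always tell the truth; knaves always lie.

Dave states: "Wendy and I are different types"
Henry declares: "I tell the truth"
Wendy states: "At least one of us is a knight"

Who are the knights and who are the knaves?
Dave is a knave.
Henry is a knave.
Wendy is a knave.

Verification:
- Dave (knave) says "Wendy and I are different types" - this is FALSE (a lie) because Dave is a knave and Wendy is a knave.
- Henry (knave) says "I tell the truth" - this is FALSE (a lie) because Henry is a knave.
- Wendy (knave) says "At least one of us is a knight" - this is FALSE (a lie) because no one is a knight.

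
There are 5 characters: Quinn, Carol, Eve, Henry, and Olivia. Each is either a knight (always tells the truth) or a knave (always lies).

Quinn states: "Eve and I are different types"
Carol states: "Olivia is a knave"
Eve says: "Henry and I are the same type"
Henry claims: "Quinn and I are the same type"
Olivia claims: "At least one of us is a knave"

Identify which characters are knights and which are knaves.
Quinn is a knight.
Carol is a knave.
Eve is a knave.
Henry is a knight.
Olivia is a knight.

Verification:
- Quinn (knight) says "Eve and I are different types" - this is TRUE because Quinn is a knight and Eve is a knave.
- Carol (knave) says "Olivia is a knave" - this is FALSE (a lie) because Olivia is a knight.
- Eve (knave) says "Henry and I are the same type" - this is FALSE (a lie) because Eve is a knave and Henry is a knight.
- Henry (knight) says "Quinn and I are the same type" - this is TRUE because Henry is a knight and Quinn is a knight.
- Olivia (knight) says "At least one of us is a knave" - this is TRUE because Carol and Eve are knaves.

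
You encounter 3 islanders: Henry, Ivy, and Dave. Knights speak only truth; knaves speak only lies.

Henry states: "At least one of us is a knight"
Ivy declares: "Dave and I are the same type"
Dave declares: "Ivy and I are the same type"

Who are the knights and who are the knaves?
Henry is a knight.
Ivy is a knight.
Dave is a knight.

Verification:
- Henry (knight) says "At least one of us is a knight" - this is TRUE because Henry, Ivy, and Dave are knights.
- Ivy (knight) says "Dave and I are the same type" - this is TRUE because Ivy is a knight and Dave is a knight.
- Dave (knight) says "Ivy and I are the same type" - this is TRUE because Dave is a knight and Ivy is a knight.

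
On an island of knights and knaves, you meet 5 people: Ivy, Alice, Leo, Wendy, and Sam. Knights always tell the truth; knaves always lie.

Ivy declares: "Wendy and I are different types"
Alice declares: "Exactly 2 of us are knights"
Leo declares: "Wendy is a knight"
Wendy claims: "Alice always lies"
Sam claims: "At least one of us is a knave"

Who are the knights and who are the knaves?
Ivy is a knave.
Alice is a knight.
Leo is a knave.
Wendy is a knave.
Sam is a knight.

Verification:
- Ivy (knave) says "Wendy and I are different types" - this is FALSE (a lie) because Ivy is a knave and Wendy is a knave.
- Alice (knight) says "Exactly 2 of us are knights" - this is TRUE because there are 2 knights.
- Leo (knave) says "Wendy is a knight" - this is FALSE (a lie) because Wendy is a knave.
- Wendy (knave) says "Alice always lies" - this is FALSE (a lie) because Alice is a knight.
- Sam (knight) says "At least one of us is a knave" - this is TRUE because Ivy, Leo, and Wendy are knaves.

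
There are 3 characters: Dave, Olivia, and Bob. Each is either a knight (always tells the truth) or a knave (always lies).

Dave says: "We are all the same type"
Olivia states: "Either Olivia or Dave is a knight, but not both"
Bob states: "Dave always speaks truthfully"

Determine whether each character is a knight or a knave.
Dave is a knave.
Olivia is a knight.
Bob is a knave.

Verification:
- Dave (knave) says "We are all the same type" - this is FALSE (a lie) because Olivia is a knight and Dave and Bob are knaves.
- Olivia (knight) says "Either Olivia or Dave is a knight, but not both" - this is TRUE because Olivia is a knight and Dave is a knave.
- Bob (knave) says "Dave always speaks truthfully" - this is FALSE (a lie) because Dave is a knave.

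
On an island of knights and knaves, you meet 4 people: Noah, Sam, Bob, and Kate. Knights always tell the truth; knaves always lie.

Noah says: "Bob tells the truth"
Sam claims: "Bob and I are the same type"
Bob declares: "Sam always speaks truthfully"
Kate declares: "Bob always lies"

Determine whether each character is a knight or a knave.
Noah is a knight.
Sam is a knight.
Bob is a knight.
Kate is a knave.

Verification:
- Noah (knight) says "Bob tells the truth" - this is TRUE because Bob is a knight.
- Sam (knight) says "Bob and I are the same type" - this is TRUE because Sam is a knight and Bob is a knight.
- Bob (knight) says "Sam always speaks truthfully" - this is TRUE because Sam is a knight.
- Kate (knave) says "Bob always lies" - this is FALSE (a lie) because Bob is a knight.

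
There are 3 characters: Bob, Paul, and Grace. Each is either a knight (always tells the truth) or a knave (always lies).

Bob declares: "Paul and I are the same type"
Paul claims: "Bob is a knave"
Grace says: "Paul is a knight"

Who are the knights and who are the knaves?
Bob is a knave.
Paul is a knight.
Grace is a knight.

Verification:
- Bob (knave) says "Paul and I are the same type" - this is FALSE (a lie) because Bob is a knave and Paul is a knight.
- Paul (knight) says "Bob is a knave" - this is TRUE because Bob is a knave.
- Grace (knight) says "Paul is a knight" - this is TRUE because Paul is a knight.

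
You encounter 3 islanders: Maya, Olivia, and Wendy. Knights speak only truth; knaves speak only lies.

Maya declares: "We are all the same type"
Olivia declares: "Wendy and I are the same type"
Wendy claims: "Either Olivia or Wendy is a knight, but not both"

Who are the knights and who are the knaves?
Maya is a knave.
Olivia is a knave.
Wendy is a knight.

Verification:
- Maya (knave) says "We are all the same type" - this is FALSE (a lie) because Wendy is a knight and Maya and Olivia are knaves.
- Olivia (knave) says "Wendy and I are the same type" - this is FALSE (a lie) because Olivia is a knave and Wendy is a knight.
- Wendy (knight) says "Either Olivia or Wendy is a knight, but not both" - this is TRUE because Olivia is a knave and Wendy is a knight.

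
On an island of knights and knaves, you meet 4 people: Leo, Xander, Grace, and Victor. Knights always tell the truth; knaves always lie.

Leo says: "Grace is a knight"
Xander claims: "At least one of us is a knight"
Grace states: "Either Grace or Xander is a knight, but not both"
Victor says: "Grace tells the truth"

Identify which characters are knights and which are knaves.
Leo is a knave.
Xander is a knave.
Grace is a knave.
Victor is a knave.

Verification:
- Leo (knave) says "Grace is a knight" - this is FALSE (a lie) because Grace is a knave.
- Xander (knave) says "At least one of us is a knight" - this is FALSE (a lie) because no one is a knight.
- Grace (knave) says "Either Grace or Xander is a knight, but not both" - this is FALSE (a lie) because Grace is a knave and Xander is a knave.
- Victor (knave) says "Grace tells the truth" - this is FALSE (a lie) because Grace is a knave.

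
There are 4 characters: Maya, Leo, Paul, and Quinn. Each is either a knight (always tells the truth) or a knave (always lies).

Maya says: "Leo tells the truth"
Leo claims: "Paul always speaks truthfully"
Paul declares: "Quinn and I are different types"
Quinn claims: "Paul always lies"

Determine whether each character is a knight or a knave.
Maya is a knight.
Leo is a knight.
Paul is a knight.
Quinn is a knave.

Verification:
- Maya (knight) says "Leo tells the truth" - this is TRUE because Leo is a knight.
- Leo (knight) says "Paul always speaks truthfully" - this is TRUE because Paul is a knight.
- Paul (knight) says "Quinn and I are different types" - this is TRUE because Paul is a knight and Quinn is a knave.
- Quinn (knave) says "Paul always lies" - this is FALSE (a lie) because Paul is a knight.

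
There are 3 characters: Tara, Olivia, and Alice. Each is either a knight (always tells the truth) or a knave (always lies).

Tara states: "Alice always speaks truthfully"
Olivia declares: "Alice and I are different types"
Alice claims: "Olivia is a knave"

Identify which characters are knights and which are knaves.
Tara is a knave.
Olivia is a knight.
Alice is a knave.

Verification:
- Tara (knave) says "Alice always speaks truthfully" - this is FALSE (a lie) because Alice is a knave.
- Olivia (knight) says "Alice and I are different types" - this is TRUE because Olivia is a knight and Alice is a knave.
- Alice (knave) says "Olivia is a knave" - this is FALSE (a lie) because Olivia is a knight.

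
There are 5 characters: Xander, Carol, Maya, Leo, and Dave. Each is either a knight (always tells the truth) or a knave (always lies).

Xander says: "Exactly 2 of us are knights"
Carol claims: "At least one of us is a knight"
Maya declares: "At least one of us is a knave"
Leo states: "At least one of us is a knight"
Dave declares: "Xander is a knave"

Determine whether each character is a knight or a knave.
Xander is a knave.
Carol is a knight.
Maya is a knight.
Leo is a knight.
Dave is a knight.

Verification:
- Xander (knave) says "Exactly 2 of us are knights" - this is FALSE (a lie) because there are 4 knights.
- Carol (knight) says "At least one of us is a knight" - this is TRUE because Carol, Maya, Leo, and Dave are knights.
- Maya (knight) says "At least one of us is a knave" - this is TRUE because Xander is a knave.
- Leo (knight) says "At least one of us is a knight" - this is TRUE because Carol, Maya, Leo, and Dave are knights.
- Dave (knight) says "Xander is a knave" - this is TRUE because Xander is a knave.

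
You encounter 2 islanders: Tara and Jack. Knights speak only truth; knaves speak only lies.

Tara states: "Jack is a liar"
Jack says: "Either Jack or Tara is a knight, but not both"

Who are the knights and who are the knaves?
Tara is a knave.
Jack is a knight.

Verification:
- Tara (knave) says "Jack is a liar" - this is FALSE (a lie) because Jack is a knight.
- Jack (knight) says "Either Jack or Tara is a knight, but not both" - this is TRUE because Jack is a knight and Tara is a knave.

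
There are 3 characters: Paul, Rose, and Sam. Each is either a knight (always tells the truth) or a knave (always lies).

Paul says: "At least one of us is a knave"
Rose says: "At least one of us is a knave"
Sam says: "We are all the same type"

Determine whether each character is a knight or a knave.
Paul is a knight.
Rose is a knight.
Sam is a knave.

Verification:
- Paul (knight) says "At least one of us is a knave" - this is TRUE because Sam is a knave.
- Rose (knight) says "At least one of us is a knave" - this is TRUE because Sam is a knave.
- Sam (knave) says "We are all the same type" - this is FALSE (a lie) because Paul and Rose are knights and Sam is a knave.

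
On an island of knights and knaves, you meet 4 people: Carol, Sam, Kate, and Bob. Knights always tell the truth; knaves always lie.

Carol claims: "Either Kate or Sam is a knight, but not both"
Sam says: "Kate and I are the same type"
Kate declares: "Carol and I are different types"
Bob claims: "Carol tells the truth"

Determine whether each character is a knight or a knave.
Carol is a knave.
Sam is a knight.
Kate is a knight.
Bob is a knave.

Verification:
- Carol (knave) says "Either Kate or Sam is a knight, but not both" - this is FALSE (a lie) because Kate is a knight and Sam is a knight.
- Sam (knight) says "Kate and I are the same type" - this is TRUE because Sam is a knight and Kate is a knight.
- Kate (knight) says "Carol and I are different types" - this is TRUE because Kate is a knight and Carol is a knave.
- Bob (knave) says "Carol tells the truth" - this is FALSE (a lie) because Carol is a knave.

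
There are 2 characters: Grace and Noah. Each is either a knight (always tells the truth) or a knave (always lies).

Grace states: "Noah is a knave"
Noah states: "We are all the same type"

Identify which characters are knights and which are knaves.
Grace is a knight.
Noah is a knave.

Verification:
- Grace (knight) says "Noah is a knave" - this is TRUE because Noah is a knave.
- Noah (knave) says "We are all the same type" - this is FALSE (a lie) because Grace is a knight and Noah is a knave.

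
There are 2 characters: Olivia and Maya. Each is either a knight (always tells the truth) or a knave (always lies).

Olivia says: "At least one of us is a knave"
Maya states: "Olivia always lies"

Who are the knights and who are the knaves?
Olivia is a knight.
Maya is a knave.

Verification:
- Olivia (knight) says "At least one of us is a knave" - this is TRUE because Maya is a knave.
- Maya (knave) says "Olivia always lies" - this is FALSE (a lie) because Olivia is a knight.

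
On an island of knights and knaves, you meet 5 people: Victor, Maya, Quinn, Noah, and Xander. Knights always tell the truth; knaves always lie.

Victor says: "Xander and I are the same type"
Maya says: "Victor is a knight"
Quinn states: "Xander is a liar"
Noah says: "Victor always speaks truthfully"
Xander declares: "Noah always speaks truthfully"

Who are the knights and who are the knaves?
Victor is a knight.
Maya is a knight.
Quinn is a knave.
Noah is a knight.
Xander is a knight.

Verification:
- Victor (knight) says "Xander and I are the same type" - this is TRUE because Victor is a knight and Xander is a knight.
- Maya (knight) says "Victor is a knight" - this is TRUE because Victor is a knight.
- Quinn (knave) says "Xander is a liar" - this is FALSE (a lie) because Xander is a knight.
- Noah (knight) says "Victor always speaks truthfully" - this is TRUE because Victor is a knight.
- Xander (knight) says "Noah always speaks truthfully" - this is TRUE because Noah is a knight.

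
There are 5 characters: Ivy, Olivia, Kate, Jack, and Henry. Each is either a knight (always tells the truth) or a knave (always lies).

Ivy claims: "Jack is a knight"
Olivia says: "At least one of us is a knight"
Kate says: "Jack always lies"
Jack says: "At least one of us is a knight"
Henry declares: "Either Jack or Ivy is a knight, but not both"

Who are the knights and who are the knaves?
Ivy is a knight.
Olivia is a knight.
Kate is a knave.
Jack is a knight.
Henry is a knave.

Verification:
- Ivy (knight) says "Jack is a knight" - this is TRUE because Jack is a knight.
- Olivia (knight) says "At least one of us is a knight" - this is TRUE because Ivy, Olivia, and Jack are knights.
- Kate (knave) says "Jack always lies" - this is FALSE (a lie) because Jack is a knight.
- Jack (knight) says "At least one of us is a knight" - this is TRUE because Ivy, Olivia, and Jack are knights.
- Henry (knave) says "Either Jack or Ivy is a knight, but not both" - this is FALSE (a lie) because Jack is a knight and Ivy is a knight.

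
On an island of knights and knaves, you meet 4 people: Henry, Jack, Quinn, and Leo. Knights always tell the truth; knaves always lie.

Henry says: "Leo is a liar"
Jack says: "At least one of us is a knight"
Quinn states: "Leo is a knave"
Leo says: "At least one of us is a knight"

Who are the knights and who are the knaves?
Henry is a knave.
Jack is a knight.
Quinn is a knave.
Leo is a knight.

Verification:
- Henry (knave) says "Leo is a liar" - this is FALSE (a lie) because Leo is a knight.
- Jack (knight) says "At least one of us is a knight" - this is TRUE because Jack and Leo are knights.
- Quinn (knave) says "Leo is a knave" - this is FALSE (a lie) because Leo is a knight.
- Leo (knight) says "At least one of us is a knight" - this is TRUE because Jack and Leo are knights.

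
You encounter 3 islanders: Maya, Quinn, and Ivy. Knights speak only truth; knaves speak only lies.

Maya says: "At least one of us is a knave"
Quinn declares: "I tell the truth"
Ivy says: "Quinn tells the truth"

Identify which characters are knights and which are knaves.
Maya is a knight.
Quinn is a knave.
Ivy is a knave.

Verification:
- Maya (knight) says "At least one of us is a knave" - this is TRUE because Quinn and Ivy are knaves.
- Quinn (knave) says "I tell the truth" - this is FALSE (a lie) because Quinn is a knave.
- Ivy (knave) says "Quinn tells the truth" - this is FALSE (a lie) because Quinn is a knave.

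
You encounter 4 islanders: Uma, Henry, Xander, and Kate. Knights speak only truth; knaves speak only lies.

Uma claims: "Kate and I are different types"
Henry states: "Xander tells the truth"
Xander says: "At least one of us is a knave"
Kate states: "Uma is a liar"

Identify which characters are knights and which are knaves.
Uma is a knight.
Henry is a knight.
Xander is a knight.
Kate is a knave.

Verification:
- Uma (knight) says "Kate and I are different types" - this is TRUE because Uma is a knight and Kate is a knave.
- Henry (knight) says "Xander tells the truth" - this is TRUE because Xander is a knight.
- Xander (knight) says "At least one of us is a knave" - this is TRUE because Kate is a knave.
- Kate (knave) says "Uma is a liar" - this is FALSE (a lie) because Uma is a knight.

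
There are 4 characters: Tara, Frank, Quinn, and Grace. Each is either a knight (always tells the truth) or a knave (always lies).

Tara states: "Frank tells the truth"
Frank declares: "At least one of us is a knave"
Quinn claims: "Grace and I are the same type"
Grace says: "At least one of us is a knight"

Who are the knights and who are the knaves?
Tara is a knight.
Frank is a knight.
Quinn is a knave.
Grace is a knight.

Verification:
- Tara (knight) says "Frank tells the truth" - this is TRUE because Frank is a knight.
- Frank (knight) says "At least one of us is a knave" - this is TRUE because Quinn is a knave.
- Quinn (knave) says "Grace and I are the same type" - this is FALSE (a lie) because Quinn is a knave and Grace is a knight.
- Grace (knight) says "At least one of us is a knight" - this is TRUE because Tara, Frank, and Grace are knights.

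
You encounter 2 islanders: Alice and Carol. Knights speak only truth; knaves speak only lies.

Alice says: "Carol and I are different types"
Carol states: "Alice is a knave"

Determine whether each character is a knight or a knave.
Alice is a knight.
Carol is a knave.

Verification:
- Alice (knight) says "Carol and I are different types" - this is TRUE because Alice is a knight and Carol is a knave.
- Carol (knave) says "Alice is a knave" - this is FALSE (a lie) because Alice is a knight.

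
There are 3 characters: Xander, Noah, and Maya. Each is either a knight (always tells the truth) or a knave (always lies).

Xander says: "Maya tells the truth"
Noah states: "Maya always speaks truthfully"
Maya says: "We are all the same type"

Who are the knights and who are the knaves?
Xander is a knight.
Noah is a knight.
Maya is a knight.

Verification:
- Xander (knight) says "Maya tells the truth" - this is TRUE because Maya is a knight.
- Noah (knight) says "Maya always speaks truthfully" - this is TRUE because Maya is a knight.
- Maya (knight) says "We are all the same type" - this is TRUE because Xander, Noah, and Maya are knights.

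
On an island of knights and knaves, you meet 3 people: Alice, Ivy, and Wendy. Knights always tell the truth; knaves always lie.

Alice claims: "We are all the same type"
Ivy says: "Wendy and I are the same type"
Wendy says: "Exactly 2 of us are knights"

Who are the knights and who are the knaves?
Alice is a knave.
Ivy is a knight.
Wendy is a knight.

Verification:
- Alice (knave) says "We are all the same type" - this is FALSE (a lie) because Ivy and Wendy are knights and Alice is a knave.
- Ivy (knight) says "Wendy and I are the same type" - this is TRUE because Ivy is a knight and Wendy is a knight.
- Wendy (knight) says "Exactly 2 of us are knights" - this is TRUE because there are 2 knights.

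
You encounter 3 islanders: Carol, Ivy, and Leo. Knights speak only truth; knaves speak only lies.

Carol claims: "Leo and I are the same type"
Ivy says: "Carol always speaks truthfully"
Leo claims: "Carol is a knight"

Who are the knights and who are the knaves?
Carol is a knight.
Ivy is a knight.
Leo is a knight.

Verification:
- Carol (knight) says "Leo and I are the same type" - this is TRUE because Carol is a knight and Leo is a knight.
- Ivy (knight) says "Carol always speaks truthfully" - this is TRUE because Carol is a knight.
- Leo (knight) says "Carol is a knight" - this is TRUE because Carol is a knight.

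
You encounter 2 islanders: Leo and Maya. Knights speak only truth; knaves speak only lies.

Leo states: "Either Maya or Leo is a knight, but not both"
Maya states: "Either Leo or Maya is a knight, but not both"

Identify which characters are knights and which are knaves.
Leo is a knave.
Maya is a knave.

Verification:
- Leo (knave) says "Either Maya or Leo is a knight, but not both" - this is FALSE (a lie) because Maya is a knave and Leo is a knave.
- Maya (knave) says "Either Leo or Maya is a knight, but not both" - this is FALSE (a lie) because Leo is a knave and Maya is a knave.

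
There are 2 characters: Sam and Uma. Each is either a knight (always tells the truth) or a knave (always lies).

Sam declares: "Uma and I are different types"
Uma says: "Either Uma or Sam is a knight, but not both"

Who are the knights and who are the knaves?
Sam is a knave.
Uma is a knave.

Verification:
- Sam (knave) says "Uma and I are different types" - this is FALSE (a lie) because Sam is a knave and Uma is a knave.
- Uma (knave) says "Either Uma or Sam is a knight, but not both" - this is FALSE (a lie) because Uma is a knave and Sam is a knave.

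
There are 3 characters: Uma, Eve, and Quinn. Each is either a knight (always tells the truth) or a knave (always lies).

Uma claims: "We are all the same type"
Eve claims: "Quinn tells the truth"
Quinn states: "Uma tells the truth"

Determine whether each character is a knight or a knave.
Uma is a knight.
Eve is a knight.
Quinn is a knight.

Verification:
- Uma (knight) says "We are all the same type" - this is TRUE because Uma, Eve, and Quinn are knights.
- Eve (knight) says "Quinn tells the truth" - this is TRUE because Quinn is a knight.
- Quinn (knight) says "Uma tells the truth" - this is TRUE because Uma is a knight.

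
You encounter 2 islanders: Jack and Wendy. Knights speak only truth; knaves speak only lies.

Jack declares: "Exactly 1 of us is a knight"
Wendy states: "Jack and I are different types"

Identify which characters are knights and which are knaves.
Jack is a knave.
Wendy is a knave.

Verification:
- Jack (knave) says "Exactly 1 of us is a knight" - this is FALSE (a lie) because there are 0 knights.
- Wendy (knave) says "Jack and I are different types" - this is FALSE (a lie) because Wendy is a knave and Jack is a knave.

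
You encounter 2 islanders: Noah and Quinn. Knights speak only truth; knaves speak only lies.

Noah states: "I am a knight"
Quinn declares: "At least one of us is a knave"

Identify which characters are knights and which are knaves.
Noah is a knave.
Quinn is a knight.

Verification:
- Noah (knave) says "I am a knight" - this is FALSE (a lie) because Noah is a knave.
- Quinn (knight) says "At least one of us is a knave" - this is TRUE because Noah is a knave.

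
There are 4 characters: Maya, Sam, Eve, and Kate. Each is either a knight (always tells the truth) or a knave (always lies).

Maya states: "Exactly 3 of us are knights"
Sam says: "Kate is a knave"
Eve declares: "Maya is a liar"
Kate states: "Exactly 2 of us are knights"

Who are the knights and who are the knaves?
Maya is a knave.
Sam is a knave.
Eve is a knight.
Kate is a knight.

Verification:
- Maya (knave) says "Exactly 3 of us are knights" - this is FALSE (a lie) because there are 2 knights.
- Sam (knave) says "Kate is a knave" - this is FALSE (a lie) because Kate is a knight.
- Eve (knight) says "Maya is a liar" - this is TRUE because Maya is a knave.
- Kate (knight) says "Exactly 2 of us are knights" - this is TRUE because there are 2 knights.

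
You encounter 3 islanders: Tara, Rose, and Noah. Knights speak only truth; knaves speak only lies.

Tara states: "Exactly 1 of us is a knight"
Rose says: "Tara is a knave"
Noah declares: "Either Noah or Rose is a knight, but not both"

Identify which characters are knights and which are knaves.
Tara is a knight.
Rose is a knave.
Noah is a knave.

Verification:
- Tara (knight) says "Exactly 1 of us is a knight" - this is TRUE because there are 1 knights.
- Rose (knave) says "Tara is a knave" - this is FALSE (a lie) because Tara is a knight.
- Noah (knave) says "Either Noah or Rose is a knight, but not both" - this is FALSE (a lie) because Noah is a knave and Rose is a knave.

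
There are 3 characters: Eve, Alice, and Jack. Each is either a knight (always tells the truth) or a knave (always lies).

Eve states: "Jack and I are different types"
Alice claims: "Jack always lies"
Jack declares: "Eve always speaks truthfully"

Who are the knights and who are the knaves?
Eve is a knave.
Alice is a knight.
Jack is a knave.

Verification:
- Eve (knave) says "Jack and I are different types" - this is FALSE (a lie) because Eve is a knave and Jack is a knave.
- Alice (knight) says "Jack always lies" - this is TRUE because Jack is a knave.
- Jack (knave) says "Eve always speaks truthfully" - this is FALSE (a lie) because Eve is a knave.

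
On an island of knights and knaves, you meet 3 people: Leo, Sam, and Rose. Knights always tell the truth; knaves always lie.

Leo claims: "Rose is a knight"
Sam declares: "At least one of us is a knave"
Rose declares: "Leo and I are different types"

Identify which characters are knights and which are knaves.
Leo is a knave.
Sam is a knight.
Rose is a knave.

Verification:
- Leo (knave) says "Rose is a knight" - this is FALSE (a lie) because Rose is a knave.
- Sam (knight) says "At least one of us is a knave" - this is TRUE because Leo and Rose are knaves.
- Rose (knave) says "Leo and I are different types" - this is FALSE (a lie) because Rose is a knave and Leo is a knave.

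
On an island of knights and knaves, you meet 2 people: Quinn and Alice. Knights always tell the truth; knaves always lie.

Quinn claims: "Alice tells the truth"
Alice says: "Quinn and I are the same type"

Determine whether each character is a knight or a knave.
Quinn is a knight.
Alice is a knight.

Verification:
- Quinn (knight) says "Alice tells the truth" - this is TRUE because Alice is a knight.
- Alice (knight) says "Quinn and I are the same type" - this is TRUE because Alice is a knight and Quinn is a knight.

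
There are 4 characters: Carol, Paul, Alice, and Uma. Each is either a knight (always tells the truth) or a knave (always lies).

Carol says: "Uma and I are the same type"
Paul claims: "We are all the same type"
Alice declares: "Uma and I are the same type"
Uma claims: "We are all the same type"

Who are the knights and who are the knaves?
Carol is a knight.
Paul is a knight.
Alice is a knight.
Uma is a knight.

Verification:
- Carol (knight) says "Uma and I are the same type" - this is TRUE because Carol is a knight and Uma is a knight.
- Paul (knight) says "We are all the same type" - this is TRUE because Carol, Paul, Alice, and Uma are knights.
- Alice (knight) says "Uma and I are the same type" - this is TRUE because Alice is a knight and Uma is a knight.
- Uma (knight) says "We are all the same type" - this is TRUE because Carol, Paul, Alice, and Uma are knights.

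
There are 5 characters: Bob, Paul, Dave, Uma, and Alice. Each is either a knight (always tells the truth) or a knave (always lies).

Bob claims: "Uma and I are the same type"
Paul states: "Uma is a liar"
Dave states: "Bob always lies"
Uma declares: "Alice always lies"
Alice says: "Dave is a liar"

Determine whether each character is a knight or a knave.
Bob is a knave.
Paul is a knave.
Dave is a knight.
Uma is a knight.
Alice is a knave.

Verification:
- Bob (knave) says "Uma and I are the same type" - this is FALSE (a lie) because Bob is a knave and Uma is a knight.
- Paul (knave) says "Uma is a liar" - this is FALSE (a lie) because Uma is a knight.
- Dave (knight) says "Bob always lies" - this is TRUE because Bob is a knave.
- Uma (knight) says "Alice always lies" - this is TRUE because Alice is a knave.
- Alice (knave) says "Dave is a liar" - this is FALSE (a lie) because Dave is a knight.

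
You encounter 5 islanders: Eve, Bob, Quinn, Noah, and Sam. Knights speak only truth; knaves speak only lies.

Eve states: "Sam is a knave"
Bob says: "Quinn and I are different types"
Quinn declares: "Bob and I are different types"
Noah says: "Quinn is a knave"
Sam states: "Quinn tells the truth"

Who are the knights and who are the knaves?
Eve is a knight.
Bob is a knave.
Quinn is a knave.
Noah is a knight.
Sam is a knave.

Verification:
- Eve (knight) says "Sam is a knave" - this is TRUE because Sam is a knave.
- Bob (knave) says "Quinn and I are different types" - this is FALSE (a lie) because Bob is a knave and Quinn is a knave.
- Quinn (knave) says "Bob and I are different types" - this is FALSE (a lie) because Quinn is a knave and Bob is a knave.
- Noah (knight) says "Quinn is a knave" - this is TRUE because Quinn is a knave.
- Sam (knave) says "Quinn tells the truth" - this is FALSE (a lie) because Quinn is a knave.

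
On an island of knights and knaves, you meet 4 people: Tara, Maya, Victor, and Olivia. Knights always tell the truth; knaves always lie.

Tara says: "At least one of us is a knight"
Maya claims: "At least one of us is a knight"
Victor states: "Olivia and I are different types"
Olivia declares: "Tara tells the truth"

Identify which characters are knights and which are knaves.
Tara is a knave.
Maya is a knave.
Victor is a knave.
Olivia is a knave.

Verification:
- Tara (knave) says "At least one of us is a knight" - this is FALSE (a lie) because no one is a knight.
- Maya (knave) says "At least one of us is a knight" - this is FALSE (a lie) because no one is a knight.
- Victor (knave) says "Olivia and I are different types" - this is FALSE (a lie) because Victor is a knave and Olivia is a knave.
- Olivia (knave) says "Tara tells the truth" - this is FALSE (a lie) because Tara is a knave.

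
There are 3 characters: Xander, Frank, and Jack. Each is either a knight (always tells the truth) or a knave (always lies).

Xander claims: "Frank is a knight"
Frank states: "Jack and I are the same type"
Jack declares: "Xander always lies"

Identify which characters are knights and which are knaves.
Xander is a knave.
Frank is a knave.
Jack is a knight.

Verification:
- Xander (knave) says "Frank is a knight" - this is FALSE (a lie) because Frank is a knave.
- Frank (knave) says "Jack and I are the same type" - this is FALSE (a lie) because Frank is a knave and Jack is a knight.
- Jack (knight) says "Xander always lies" - this is TRUE because Xander is a knave.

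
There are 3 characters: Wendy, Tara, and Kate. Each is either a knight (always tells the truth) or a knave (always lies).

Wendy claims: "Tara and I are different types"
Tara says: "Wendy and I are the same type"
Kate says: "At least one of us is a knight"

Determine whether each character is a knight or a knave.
Wendy is a knight.
Tara is a knave.
Kate is a knight.

Verification:
- Wendy (knight) says "Tara and I are different types" - this is TRUE because Wendy is a knight and Tara is a knave.
- Tara (knave) says "Wendy and I are the same type" - this is FALSE (a lie) because Tara is a knave and Wendy is a knight.
- Kate (knight) says "At least one of us is a knight" - this is TRUE because Wendy and Kate are knights.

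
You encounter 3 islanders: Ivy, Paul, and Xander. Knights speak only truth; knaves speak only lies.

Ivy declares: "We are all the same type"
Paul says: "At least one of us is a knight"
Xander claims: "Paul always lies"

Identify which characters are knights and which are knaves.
Ivy is a knave.
Paul is a knight.
Xander is a knave.

Verification:
- Ivy (knave) says "We are all the same type" - this is FALSE (a lie) because Paul is a knight and Ivy and Xander are knaves.
- Paul (knight) says "At least one of us is a knight" - this is TRUE because Paul is a knight.
- Xander (knave) says "Paul always lies" - this is FALSE (a lie) because Paul is a knight.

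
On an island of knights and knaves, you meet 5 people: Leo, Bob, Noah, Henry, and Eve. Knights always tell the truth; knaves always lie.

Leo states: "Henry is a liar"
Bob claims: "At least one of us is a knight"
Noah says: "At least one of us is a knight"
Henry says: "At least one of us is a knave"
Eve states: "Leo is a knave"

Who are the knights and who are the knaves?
Leo is a knave.
Bob is a knight.
Noah is a knight.
Henry is a knight.
Eve is a knight.

Verification:
- Leo (knave) says "Henry is a liar" - this is FALSE (a lie) because Henry is a knight.
- Bob (knight) says "At least one of us is a knight" - this is TRUE because Bob, Noah, Henry, and Eve are knights.
- Noah (knight) says "At least one of us is a knight" - this is TRUE because Bob, Noah, Henry, and Eve are knights.
- Henry (knight) says "At least one of us is a knave" - this is TRUE because Leo is a knave.
- Eve (knight) says "Leo is a knave" - this is TRUE because Leo is a knave.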